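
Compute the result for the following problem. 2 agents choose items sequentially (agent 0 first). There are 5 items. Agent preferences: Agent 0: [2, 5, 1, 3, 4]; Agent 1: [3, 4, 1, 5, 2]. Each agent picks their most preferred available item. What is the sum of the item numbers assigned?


Step 1: Agent 0 picks item 2
Step 2: Agent 1 picks item 3
Step 3: Sum = 2 + 3 = 5

5


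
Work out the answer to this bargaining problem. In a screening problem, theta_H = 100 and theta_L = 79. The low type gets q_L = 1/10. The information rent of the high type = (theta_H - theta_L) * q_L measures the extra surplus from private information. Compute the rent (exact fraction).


Step 1: theta_H - theta_L = 100 - 79 = 21
Step 2: Information rent = (theta_H - theta_L) * q_L
Step 3: = 21 * 1/10
Step 4: = 21/10

21/10


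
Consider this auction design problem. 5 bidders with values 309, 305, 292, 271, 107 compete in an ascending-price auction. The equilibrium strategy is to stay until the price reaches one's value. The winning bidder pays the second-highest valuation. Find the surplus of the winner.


Step 1: Identify the highest value: 309
Step 2: Identify the second-highest value: 305
Step 3: The final price = second-highest value = 305
Step 4: Surplus = 309 - 305 = 4

4


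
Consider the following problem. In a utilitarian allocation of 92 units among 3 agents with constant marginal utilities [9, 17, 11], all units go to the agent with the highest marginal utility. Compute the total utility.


Step 1: The marginal utilities are [9, 17, 11]
Step 2: The highest marginal utility is 17
Step 3: All 92 units go to that agent
Step 4: Total utility = 17 * 92 = 1564

1564


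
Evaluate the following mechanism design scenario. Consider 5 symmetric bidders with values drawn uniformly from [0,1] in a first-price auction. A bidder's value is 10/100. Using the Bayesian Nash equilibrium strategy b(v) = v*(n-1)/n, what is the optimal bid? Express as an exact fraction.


Step 1: The symmetric BNE bidding function is b(v) = v * (n-1) / n
Step 2: Substitute v = 1/10 and n = 5
Step 3: b = 1/10 * 4/5
Step 4: b = 2/25

2/25


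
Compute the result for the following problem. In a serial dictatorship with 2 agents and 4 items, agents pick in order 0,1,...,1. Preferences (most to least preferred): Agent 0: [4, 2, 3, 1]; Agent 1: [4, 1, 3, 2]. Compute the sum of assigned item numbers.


Step 1: Agent 0 picks item 4
Step 2: Agent 1 picks item 1
Step 3: Sum = 4 + 1 = 5

5


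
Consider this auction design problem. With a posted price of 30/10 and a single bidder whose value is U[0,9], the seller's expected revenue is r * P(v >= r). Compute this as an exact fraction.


Step 1: Posted price r = 3, value support [0,9]
Step 2: P(v >= r) = (9 - 3)/9 = 2/3
Step 3: Expected revenue = r * P(v >= r) = 3 * 2/3
Step 4: Revenue = 2

2


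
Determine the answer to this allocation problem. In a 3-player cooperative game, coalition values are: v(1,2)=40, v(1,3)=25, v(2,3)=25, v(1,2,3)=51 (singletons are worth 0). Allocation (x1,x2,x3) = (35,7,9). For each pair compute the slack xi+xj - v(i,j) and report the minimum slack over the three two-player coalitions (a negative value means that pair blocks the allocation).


Step 1: Slack for coalition (1,2): x1+x2 - v12 = 42 - 40 = 2
Step 2: Slack for coalition (1,3): x1+x3 - v13 = 44 - 25 = 19
Step 3: Slack for coalition (2,3): x2+x3 - v23 = 16 - 25 = -9
Step 4: Minimum slack = min(2, 19, -9) = -9, attained by (2,3); coalition (2,3) can block (slack < 0), so the allocation is not in the core

-9


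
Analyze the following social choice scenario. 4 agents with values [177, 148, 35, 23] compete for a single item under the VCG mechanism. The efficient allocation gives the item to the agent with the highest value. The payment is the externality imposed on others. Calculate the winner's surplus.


Step 1: The winner is the agent with the highest value: agent 0 with value 177
Step 2: Values of other agents: [148, 35, 23]
Step 3: VCG payment = max of others' values = 148
Step 4: Surplus = 177 - 148 = 29

29


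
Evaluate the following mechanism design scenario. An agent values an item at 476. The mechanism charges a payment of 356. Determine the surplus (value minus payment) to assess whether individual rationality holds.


Step 1: Surplus = value - payment = 476 - 356 = 120
Step 2: IR is satisfied (surplus >= 0)

120


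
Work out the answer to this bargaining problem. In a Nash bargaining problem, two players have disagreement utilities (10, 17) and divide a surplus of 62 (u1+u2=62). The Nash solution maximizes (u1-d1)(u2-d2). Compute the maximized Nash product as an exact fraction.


Step 1: The Nash solution splits surplus symmetrically above the disagreement point
Step 2: u1 = (total + d1 - d2)/2 = (62 + 10 - 17)/2 = 55/2
Step 3: u2 = (total - d1 + d2)/2 = (62 - 10 + 17)/2 = 69/2
Step 4: Nash product = (55/2 - 10) * (69/2 - 17)
Step 5: = 35/2 * 35/2 = 1225/4

1225/4


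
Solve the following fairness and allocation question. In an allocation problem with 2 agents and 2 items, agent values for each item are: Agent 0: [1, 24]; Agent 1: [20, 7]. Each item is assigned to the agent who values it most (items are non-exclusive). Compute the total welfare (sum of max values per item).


Step 1: For each item, find the maximum value among all agents.
Step 2: Item 0 -> Agent 1 (value 20)
Step 3: Item 1 -> Agent 0 (value 24)
Step 4: Total welfare = 20 + 24 = 44

44


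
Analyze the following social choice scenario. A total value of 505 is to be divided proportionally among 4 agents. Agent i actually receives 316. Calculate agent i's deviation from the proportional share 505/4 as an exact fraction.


Step 1: Proportional share = 505/4
Step 2: Agent's actual allocation = 316
Step 3: Excess = 316 - 505/4 = 759/4

759/4


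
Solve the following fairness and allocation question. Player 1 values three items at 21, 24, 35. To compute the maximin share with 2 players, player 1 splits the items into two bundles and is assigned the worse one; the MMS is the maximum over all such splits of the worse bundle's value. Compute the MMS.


Step 1: Item values = 21, 24, 35
Step 2: Enumerate all 2-bundle partitions and take the smaller bundle:
  Partition 1: {21} vs {24,35} -> bundles 21, 59; min = 21
  Partition 2: {24} vs {21,35} -> bundles 24, 56; min = 24
  Partition 3: {35} vs {21,24} -> bundles 35, 45; min = 35
Step 3: MMS = max(21, 24, 35) = 35

35


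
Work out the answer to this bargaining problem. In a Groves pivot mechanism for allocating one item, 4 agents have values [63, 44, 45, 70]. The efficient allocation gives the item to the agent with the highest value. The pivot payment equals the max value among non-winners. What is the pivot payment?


Step 1: The efficient winner is agent 3 with value 70
Step 2: Other agents' values: [63, 44, 45]
Step 3: Pivot payment = max(others) = 63
Step 4: The winner pays 63

63


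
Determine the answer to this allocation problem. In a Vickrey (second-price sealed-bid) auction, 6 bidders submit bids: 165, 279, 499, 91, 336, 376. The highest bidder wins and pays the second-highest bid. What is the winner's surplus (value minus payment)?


Step 1: Sort bids in descending order: 499, 376, 336, 279, 165, 91
Step 2: The winning bid is the highest: 499
Step 3: The payment equals the second-highest bid: 376
Step 4: Surplus = winner's bid - payment = 499 - 376 = 123

123


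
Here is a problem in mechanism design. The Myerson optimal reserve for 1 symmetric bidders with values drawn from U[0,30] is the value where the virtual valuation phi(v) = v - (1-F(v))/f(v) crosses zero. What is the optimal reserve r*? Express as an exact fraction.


Step 1: For U[0,30], F(v) = v/30 and f(v) = 1/30
Step 2: phi(v) = v - (1 - v/30)/(1/30) = v - (30 - v) = 2v - 30
Step 3: Set phi(r*) = 0: 2r* - 30 = 0
Step 4: r* = 30/2 = 15 (the number of bidders n = 1 does not enter)

15


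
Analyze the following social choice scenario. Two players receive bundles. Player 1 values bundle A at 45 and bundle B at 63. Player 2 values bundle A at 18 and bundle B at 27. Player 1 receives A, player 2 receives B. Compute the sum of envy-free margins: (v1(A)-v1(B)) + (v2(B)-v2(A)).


Step 1: Player 1's margin = v1(A) - v1(B) = 45 - 63 = -18
Step 2: Player 2's margin = v2(B) - v2(A) = 27 - 18 = 9
Step 3: Total margin = -18 + 9 = -9

-9


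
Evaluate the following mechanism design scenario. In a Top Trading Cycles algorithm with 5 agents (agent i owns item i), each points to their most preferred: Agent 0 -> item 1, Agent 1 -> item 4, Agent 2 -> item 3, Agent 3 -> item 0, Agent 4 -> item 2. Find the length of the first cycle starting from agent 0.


Step 1: Trace the pointer graph from agent 0: 0 -> 1 -> 4 -> 2 -> 3 -> 0
Step 2: A cycle is detected when we revisit agent 0
Step 3: The cycle is: 0 -> 1 -> 4 -> 2 -> 3 -> 0
Step 4: Cycle length = 5

5


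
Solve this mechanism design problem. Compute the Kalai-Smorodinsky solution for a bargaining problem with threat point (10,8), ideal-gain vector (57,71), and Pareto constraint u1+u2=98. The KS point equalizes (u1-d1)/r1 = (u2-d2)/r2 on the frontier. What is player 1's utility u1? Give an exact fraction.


Step 1: At the KS point, (u1-d1)/r1 = (u2-d2)/r2 = t and u1+u2 = 98
Step 2: u1 = d1 + r1*t and u2 = d2 + r2*t, so (d1 + r1*t) + (d2 + r2*t) = 98
Step 3: t = (98 - 10 - 8)/(57 + 71) = 80/128 = 5/8
Step 4: u1 = d1 + r1*t = 10 + 57 * 5/8 = 365/8
Step 5: (Check: u2 = d2 + r2*t = 419/8; u1+u2 = 365/8 + 419/8 = 98, on the frontier.)

365/8


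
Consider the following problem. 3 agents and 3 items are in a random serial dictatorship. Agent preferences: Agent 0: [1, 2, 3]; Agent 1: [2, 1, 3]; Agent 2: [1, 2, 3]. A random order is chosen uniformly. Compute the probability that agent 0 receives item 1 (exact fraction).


Step 1: Agent 0 wants item 1
Step 2: There are 6 possible orderings of agents
Step 3: In 3 orderings, agent 0 gets item 1
Step 4: Probability = 3/6 = 1/2

1/2


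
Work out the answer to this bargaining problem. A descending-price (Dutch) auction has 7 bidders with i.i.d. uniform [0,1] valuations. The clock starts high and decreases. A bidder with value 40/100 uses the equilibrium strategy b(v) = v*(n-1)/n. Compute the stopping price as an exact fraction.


Step 1: Dutch auctions are strategically equivalent to first-price auctions
Step 2: The equilibrium bid is b(v) = v*(n-1)/n
Step 3: b = 2/5 * 6/7
Step 4: b = 12/35

12/35


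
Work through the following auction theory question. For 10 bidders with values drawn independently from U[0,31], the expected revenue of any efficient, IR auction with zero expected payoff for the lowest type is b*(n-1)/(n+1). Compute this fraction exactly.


Step 1: By Revenue Equivalence, expected revenue = b*(n-1)/(n+1)
Step 2: Substituting n = 10, b = 31
Step 3: Revenue = 31*(10-1)/(10+1) = 31*9/11
Step 4: Revenue = 279/11

279/11


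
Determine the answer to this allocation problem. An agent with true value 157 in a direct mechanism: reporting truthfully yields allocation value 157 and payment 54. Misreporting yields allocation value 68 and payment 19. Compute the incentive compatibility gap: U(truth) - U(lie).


Step 1: U(truth) = value - payment = 157 - 54 = 103
Step 2: U(lie) = allocation - payment = 68 - 19 = 49
Step 3: IC gap = 103 - 49 = 54

54


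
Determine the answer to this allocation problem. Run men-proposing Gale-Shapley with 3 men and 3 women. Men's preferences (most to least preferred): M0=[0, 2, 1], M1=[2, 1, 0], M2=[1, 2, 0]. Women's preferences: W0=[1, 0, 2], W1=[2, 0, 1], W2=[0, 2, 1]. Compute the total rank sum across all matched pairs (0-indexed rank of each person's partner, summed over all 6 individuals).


Step 1: Run Gale-Shapley (men propose, women hold best offer):
  M0 proposes to W0; she accepts
  M1 proposes to W2; she accepts
  M2 proposes to W1; she accepts
Step 2: Final matching: W0-M0, W1-M2, W2-M1
Step 3: 0-indexed ranks (man's rank of his match, then woman's): 0 + 1 + 0 + 0 + 0 + 2
Step 4: Total rank sum = 3

3


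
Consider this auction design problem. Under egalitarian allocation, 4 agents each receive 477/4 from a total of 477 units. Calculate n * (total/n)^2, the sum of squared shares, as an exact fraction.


Step 1: Each agent's share = 477/4
Step 2: Square of each share = (477/4)^2 = 227529/16
Step 3: Sum of squares = 4 * 227529/16 = 227529/4

227529/4


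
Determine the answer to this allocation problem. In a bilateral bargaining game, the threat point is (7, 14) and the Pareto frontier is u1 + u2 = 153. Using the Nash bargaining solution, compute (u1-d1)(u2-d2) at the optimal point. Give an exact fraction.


Step 1: The Nash solution splits surplus symmetrically above the disagreement point
Step 2: u1 = (total + d1 - d2)/2 = (153 + 7 - 14)/2 = 73
Step 3: u2 = (total - d1 + d2)/2 = (153 - 7 + 14)/2 = 80
Step 4: Nash product = (73 - 7) * (80 - 14)
Step 5: = 66 * 66 = 4356

4356


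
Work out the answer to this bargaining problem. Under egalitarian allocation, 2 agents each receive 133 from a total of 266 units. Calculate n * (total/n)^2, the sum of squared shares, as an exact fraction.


Step 1: Each agent's share = 266/2 = 133
Step 2: Square of each share = (133)^2 = 17689
Step 3: Sum of squares = 2 * 17689 = 35378

35378


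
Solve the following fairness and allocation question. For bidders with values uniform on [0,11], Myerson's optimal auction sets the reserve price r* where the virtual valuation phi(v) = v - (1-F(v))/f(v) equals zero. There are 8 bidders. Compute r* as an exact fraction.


Step 1: For U[0,11], F(v) = v/11 and f(v) = 1/11
Step 2: phi(v) = v - (1 - v/11)/(1/11) = v - (11 - v) = 2v - 11
Step 3: Set phi(r*) = 0: 2r* - 11 = 0
Step 4: r* = 11/2 (the number of bidders n = 8 does not enter)

11/2


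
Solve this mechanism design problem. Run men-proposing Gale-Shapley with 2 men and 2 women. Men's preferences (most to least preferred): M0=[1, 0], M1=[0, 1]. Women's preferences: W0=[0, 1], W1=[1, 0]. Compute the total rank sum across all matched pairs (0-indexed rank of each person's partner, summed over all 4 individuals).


Step 1: Run Gale-Shapley (men propose, women hold best offer):
  M0 proposes to W1; she accepts
  M1 proposes to W0; she accepts
Step 2: Final matching: W0-M1, W1-M0
Step 3: 0-indexed ranks (man's rank of his match, then woman's): 0 + 1 + 0 + 1
Step 4: Total rank sum = 2

2


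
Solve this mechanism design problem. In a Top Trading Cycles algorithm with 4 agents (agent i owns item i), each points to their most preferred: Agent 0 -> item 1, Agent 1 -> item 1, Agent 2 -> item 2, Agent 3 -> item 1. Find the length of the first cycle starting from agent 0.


Step 1: Trace the pointer graph from agent 0: 0 -> 1 -> 1
Step 2: A cycle is detected when we revisit agent 1
Step 3: The cycle is: 1 -> 1
Step 4: Cycle length = 1

1


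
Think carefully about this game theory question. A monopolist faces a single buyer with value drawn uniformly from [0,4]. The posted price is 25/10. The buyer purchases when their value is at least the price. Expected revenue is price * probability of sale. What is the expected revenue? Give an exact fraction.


Step 1: Posted price r = 5/2, value support [0,4]
Step 2: P(v >= r) = (4 - 5/2)/4 = 3/8
Step 3: Expected revenue = r * P(v >= r) = 5/2 * 3/8
Step 4: Revenue = 15/16

15/16


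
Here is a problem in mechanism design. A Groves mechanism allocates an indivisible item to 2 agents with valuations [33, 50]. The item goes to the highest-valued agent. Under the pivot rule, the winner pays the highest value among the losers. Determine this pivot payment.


Step 1: The efficient winner is agent 1 with value 50
Step 2: Other agents' values: [33]
Step 3: Pivot payment = max(others) = 33
Step 4: The winner pays 33

33


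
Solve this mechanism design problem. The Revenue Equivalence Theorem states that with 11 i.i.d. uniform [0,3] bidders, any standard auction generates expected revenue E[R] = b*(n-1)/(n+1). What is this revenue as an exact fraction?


Step 1: By Revenue Equivalence, expected revenue = b*(n-1)/(n+1)
Step 2: Substituting n = 11, b = 3
Step 3: Revenue = 3*(11-1)/(11+1) = 3*10/12
Step 4: Revenue = 30/12 = 5/2

5/2


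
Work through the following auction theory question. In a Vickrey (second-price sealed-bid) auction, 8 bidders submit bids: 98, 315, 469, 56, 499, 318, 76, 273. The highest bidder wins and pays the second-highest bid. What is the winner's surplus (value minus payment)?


Step 1: Sort bids in descending order: 499, 469, 318, 315, 273, 98, 76, 56
Step 2: The winning bid is the highest: 499
Step 3: The payment equals the second-highest bid: 469
Step 4: Surplus = winner's bid - payment = 499 - 469 = 30

30


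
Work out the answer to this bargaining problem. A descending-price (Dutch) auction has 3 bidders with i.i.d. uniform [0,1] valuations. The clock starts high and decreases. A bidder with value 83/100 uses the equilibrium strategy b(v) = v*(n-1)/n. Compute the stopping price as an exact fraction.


Step 1: Dutch auctions are strategically equivalent to first-price auctions
Step 2: The equilibrium bid is b(v) = v*(n-1)/n
Step 3: b = 83/100 * 2/3
Step 4: b = 83/150

83/150


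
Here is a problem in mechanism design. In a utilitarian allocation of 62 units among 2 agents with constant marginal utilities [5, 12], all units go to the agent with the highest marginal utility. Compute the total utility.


Step 1: The marginal utilities are [5, 12]
Step 2: The highest marginal utility is 12
Step 3: All 62 units go to that agent
Step 4: Total utility = 12 * 62 = 744

744


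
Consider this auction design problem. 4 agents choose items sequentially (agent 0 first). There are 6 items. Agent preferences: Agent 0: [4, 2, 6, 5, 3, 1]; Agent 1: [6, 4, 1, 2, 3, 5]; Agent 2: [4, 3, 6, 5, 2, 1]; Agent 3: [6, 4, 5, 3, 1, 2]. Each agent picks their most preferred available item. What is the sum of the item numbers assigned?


Step 1: Agent 0 picks item 4
Step 2: Agent 1 picks item 6
Step 3: Agent 2 picks item 3
Step 4: Agent 3 picks item 5
Step 5: Sum = 4 + 6 + 3 + 5 = 18

18


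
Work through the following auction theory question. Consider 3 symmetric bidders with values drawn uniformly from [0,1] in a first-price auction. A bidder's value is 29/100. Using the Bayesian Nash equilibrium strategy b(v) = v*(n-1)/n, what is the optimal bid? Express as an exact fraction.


Step 1: The symmetric BNE bidding function is b(v) = v * (n-1) / n
Step 2: Substitute v = 29/100 and n = 3
Step 3: b = 29/100 * 2/3
Step 4: b = 29/150

29/150


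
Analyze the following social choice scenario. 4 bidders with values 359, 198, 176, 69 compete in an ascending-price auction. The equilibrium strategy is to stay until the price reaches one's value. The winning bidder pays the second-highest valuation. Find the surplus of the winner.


Step 1: Identify the highest value: 359
Step 2: Identify the second-highest value: 198
Step 3: The final price = second-highest value = 198
Step 4: Surplus = 359 - 198 = 161

161


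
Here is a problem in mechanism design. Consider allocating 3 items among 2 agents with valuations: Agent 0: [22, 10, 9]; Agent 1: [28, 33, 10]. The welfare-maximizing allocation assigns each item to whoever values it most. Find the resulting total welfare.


Step 1: For each item, find the maximum value among all agents.
Step 2: Item 0 -> Agent 1 (value 28)
Step 3: Item 1 -> Agent 1 (value 33)
Step 4: Item 2 -> Agent 1 (value 10)
Step 5: Total welfare = 28 + 33 + 10 = 71

71


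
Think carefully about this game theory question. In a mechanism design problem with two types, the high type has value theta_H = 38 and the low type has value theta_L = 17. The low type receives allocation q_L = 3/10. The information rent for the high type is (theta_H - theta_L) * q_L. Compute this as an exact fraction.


Step 1: theta_H - theta_L = 38 - 17 = 21
Step 2: Information rent = (theta_H - theta_L) * q_L
Step 3: = 21 * 3/10
Step 4: = 63/10

63/10


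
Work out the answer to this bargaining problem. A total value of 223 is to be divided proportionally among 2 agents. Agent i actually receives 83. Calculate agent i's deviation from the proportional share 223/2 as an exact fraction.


Step 1: Proportional share = 223/2
Step 2: Agent's actual allocation = 83
Step 3: Excess = 83 - 223/2 = -57/2

-57/2


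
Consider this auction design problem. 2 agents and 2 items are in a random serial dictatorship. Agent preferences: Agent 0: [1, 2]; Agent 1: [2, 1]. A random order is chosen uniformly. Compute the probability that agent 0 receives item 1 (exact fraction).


Step 1: Agent 0 wants item 1
Step 2: There are 2 possible orderings of agents
Step 3: In 2 orderings, agent 0 gets item 1
Step 4: Probability = 2/2 = 1

1


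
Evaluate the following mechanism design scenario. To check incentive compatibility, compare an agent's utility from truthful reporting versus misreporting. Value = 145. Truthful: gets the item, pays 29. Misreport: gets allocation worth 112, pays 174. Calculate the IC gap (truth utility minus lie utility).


Step 1: U(truth) = value - payment = 145 - 29 = 116
Step 2: U(lie) = allocation - payment = 112 - 174 = -62
Step 3: IC gap = 116 - (-62) = 178

178


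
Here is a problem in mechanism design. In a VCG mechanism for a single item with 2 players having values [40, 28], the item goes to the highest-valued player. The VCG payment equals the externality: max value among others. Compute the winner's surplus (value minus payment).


Step 1: The winner is the agent with the highest value: agent 0 with value 40
Step 2: Values of other agents: [28]
Step 3: VCG payment = max of others' values = 28
Step 4: Surplus = 40 - 28 = 12

12


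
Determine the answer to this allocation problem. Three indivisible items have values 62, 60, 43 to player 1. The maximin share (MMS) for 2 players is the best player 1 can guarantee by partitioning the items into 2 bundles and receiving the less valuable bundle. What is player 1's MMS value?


Step 1: Item values = 62, 60, 43
Step 2: Enumerate all 2-bundle partitions and take the smaller bundle:
  Partition 1: {62} vs {60,43} -> bundles 62, 103; min = 62
  Partition 2: {60} vs {62,43} -> bundles 60, 105; min = 60
  Partition 3: {43} vs {62,60} -> bundles 43, 122; min = 43
Step 3: MMS = max(62, 60, 43) = 62

62


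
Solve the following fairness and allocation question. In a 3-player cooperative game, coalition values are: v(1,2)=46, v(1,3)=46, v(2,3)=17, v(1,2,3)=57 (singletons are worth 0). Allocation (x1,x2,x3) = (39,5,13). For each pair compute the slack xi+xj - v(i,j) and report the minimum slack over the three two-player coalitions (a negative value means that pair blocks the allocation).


Step 1: Slack for coalition (1,2): x1+x2 - v12 = 44 - 46 = -2
Step 2: Slack for coalition (1,3): x1+x3 - v13 = 52 - 46 = 6
Step 3: Slack for coalition (2,3): x2+x3 - v23 = 18 - 17 = 1
Step 4: Minimum slack = min(-2, 6, 1) = -2, attained by (1,2); coalition (1,2) can block (slack < 0), so the allocation is not in the core

-2


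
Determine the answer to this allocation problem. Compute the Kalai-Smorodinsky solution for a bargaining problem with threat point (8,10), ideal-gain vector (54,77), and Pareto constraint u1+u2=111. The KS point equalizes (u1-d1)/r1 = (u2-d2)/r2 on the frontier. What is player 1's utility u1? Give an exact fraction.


Step 1: At the KS point, (u1-d1)/r1 = (u2-d2)/r2 = t and u1+u2 = 111
Step 2: u1 = d1 + r1*t and u2 = d2 + r2*t, so (d1 + r1*t) + (d2 + r2*t) = 111
Step 3: t = (111 - 8 - 10)/(54 + 77) = 93/131
Step 4: u1 = d1 + r1*t = 8 + 54 * 93/131 = 6070/131
Step 5: (Check: u2 = d2 + r2*t = 8471/131; u1+u2 = 6070/131 + 8471/131 = 111, on the frontier.)

6070/131


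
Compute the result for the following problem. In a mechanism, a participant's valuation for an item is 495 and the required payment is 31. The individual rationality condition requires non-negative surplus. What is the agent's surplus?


Step 1: Surplus = value - payment = 495 - 31 = 464
Step 2: IR is satisfied (surplus >= 0)

464


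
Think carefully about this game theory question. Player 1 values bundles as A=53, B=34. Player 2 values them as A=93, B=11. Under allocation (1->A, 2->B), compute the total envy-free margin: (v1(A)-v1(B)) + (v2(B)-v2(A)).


Step 1: Player 1's margin = v1(A) - v1(B) = 53 - 34 = 19
Step 2: Player 2's margin = v2(B) - v2(A) = 11 - 93 = -82
Step 3: Total margin = 19 + -82 = -63

-63


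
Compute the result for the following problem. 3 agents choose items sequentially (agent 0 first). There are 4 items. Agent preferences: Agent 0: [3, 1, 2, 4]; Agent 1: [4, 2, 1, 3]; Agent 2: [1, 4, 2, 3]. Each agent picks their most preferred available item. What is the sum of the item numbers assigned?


Step 1: Agent 0 picks item 3
Step 2: Agent 1 picks item 4
Step 3: Agent 2 picks item 1
Step 4: Sum = 3 + 4 + 1 = 8

8


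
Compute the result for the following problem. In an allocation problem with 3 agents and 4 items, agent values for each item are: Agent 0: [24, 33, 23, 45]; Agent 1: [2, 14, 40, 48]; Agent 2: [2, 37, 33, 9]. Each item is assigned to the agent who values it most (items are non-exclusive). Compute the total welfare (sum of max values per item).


Step 1: For each item, find the maximum value among all agents.
Step 2: Item 0 -> Agent 0 (value 24)
Step 3: Item 1 -> Agent 2 (value 37)
Step 4: Item 2 -> Agent 1 (value 40)
Step 5: Item 3 -> Agent 1 (value 48)
Step 6: Total welfare = 24 + 37 + 40 + 48 = 149

149


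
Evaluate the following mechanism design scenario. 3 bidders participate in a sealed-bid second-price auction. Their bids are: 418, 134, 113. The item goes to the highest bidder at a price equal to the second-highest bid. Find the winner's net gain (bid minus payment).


Step 1: Sort bids in descending order: 418, 134, 113
Step 2: The winning bid is the highest: 418
Step 3: The payment equals the second-highest bid: 134
Step 4: Surplus = winner's bid - payment = 418 - 134 = 284

284


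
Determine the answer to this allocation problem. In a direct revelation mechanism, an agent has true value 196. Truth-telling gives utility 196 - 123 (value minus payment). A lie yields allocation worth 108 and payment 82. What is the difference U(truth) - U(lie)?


Step 1: U(truth) = value - payment = 196 - 123 = 73
Step 2: U(lie) = allocation - payment = 108 - 82 = 26
Step 3: IC gap = 73 - 26 = 47

47


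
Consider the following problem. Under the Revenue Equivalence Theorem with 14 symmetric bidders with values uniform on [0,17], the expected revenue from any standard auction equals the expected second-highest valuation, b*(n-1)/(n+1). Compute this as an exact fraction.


Step 1: By Revenue Equivalence, expected revenue = b*(n-1)/(n+1)
Step 2: Substituting n = 14, b = 17
Step 3: Revenue = 17*(14-1)/(14+1) = 17*13/15
Step 4: Revenue = 221/15

221/15


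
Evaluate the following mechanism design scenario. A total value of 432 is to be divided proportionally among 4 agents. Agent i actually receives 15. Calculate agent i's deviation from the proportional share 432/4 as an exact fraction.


Step 1: Proportional share = 432/4 = 108
Step 2: Agent's actual allocation = 15
Step 3: Excess = 15 - 108 = -93

-93


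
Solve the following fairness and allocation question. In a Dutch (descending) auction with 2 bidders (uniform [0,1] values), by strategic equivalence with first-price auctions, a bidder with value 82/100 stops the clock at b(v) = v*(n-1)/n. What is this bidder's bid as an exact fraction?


Step 1: Dutch auctions are strategically equivalent to first-price auctions
Step 2: The equilibrium bid is b(v) = v*(n-1)/n
Step 3: b = 41/50 * 1/2
Step 4: b = 41/100

41/100


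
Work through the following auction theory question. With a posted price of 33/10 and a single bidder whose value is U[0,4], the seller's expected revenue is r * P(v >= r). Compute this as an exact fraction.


Step 1: Posted price r = 33/10, value support [0,4]
Step 2: P(v >= r) = (4 - 33/10)/4 = 7/40
Step 3: Expected revenue = r * P(v >= r) = 33/10 * 7/40
Step 4: Revenue = 231/400

231/400


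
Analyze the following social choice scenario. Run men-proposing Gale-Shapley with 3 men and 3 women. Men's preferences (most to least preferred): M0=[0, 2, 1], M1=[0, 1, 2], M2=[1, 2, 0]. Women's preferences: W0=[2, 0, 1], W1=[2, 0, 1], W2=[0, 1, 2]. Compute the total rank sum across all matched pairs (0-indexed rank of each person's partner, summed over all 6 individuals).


Step 1: Run Gale-Shapley (men propose, women hold best offer):
  M0 proposes to W0; she accepts
  M1 proposes to W0; rejected
  M1 proposes to W1; she accepts
  M2 proposes to W1; she switches from M1
  M1 proposes to W2; she accepts
Step 2: Final matching: W0-M0, W1-M2, W2-M1
Step 3: 0-indexed ranks (man's rank of his match, then woman's): 0 + 1 + 0 + 0 + 2 + 1
Step 4: Total rank sum = 4

4


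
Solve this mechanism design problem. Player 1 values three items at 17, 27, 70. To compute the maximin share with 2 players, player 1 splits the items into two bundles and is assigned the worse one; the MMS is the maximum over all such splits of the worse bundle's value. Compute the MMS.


Step 1: Item values = 17, 27, 70
Step 2: Enumerate all 2-bundle partitions and take the smaller bundle:
  Partition 1: {17} vs {27,70} -> bundles 17, 97; min = 17
  Partition 2: {27} vs {17,70} -> bundles 27, 87; min = 27
  Partition 3: {70} vs {17,27} -> bundles 70, 44; min = 44
Step 3: MMS = max(17, 27, 44) = 44

44


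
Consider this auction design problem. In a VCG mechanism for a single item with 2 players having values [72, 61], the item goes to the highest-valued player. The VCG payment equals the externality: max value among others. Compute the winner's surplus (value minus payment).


Step 1: The winner is the agent with the highest value: agent 0 with value 72
Step 2: Values of other agents: [61]
Step 3: VCG payment = max of others' values = 61
Step 4: Surplus = 72 - 61 = 11

11


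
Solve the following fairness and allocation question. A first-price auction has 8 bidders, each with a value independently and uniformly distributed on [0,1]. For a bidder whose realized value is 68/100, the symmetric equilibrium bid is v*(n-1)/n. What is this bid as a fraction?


Step 1: The symmetric BNE bidding function is b(v) = v * (n-1) / n
Step 2: Substitute v = 17/25 and n = 8
Step 3: b = 17/25 * 7/8
Step 4: b = 119/200

119/200


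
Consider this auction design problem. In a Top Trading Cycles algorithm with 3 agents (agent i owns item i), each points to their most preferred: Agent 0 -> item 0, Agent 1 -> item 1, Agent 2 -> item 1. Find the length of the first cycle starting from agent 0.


Step 1: Trace the pointer graph from agent 0: 0 -> 0
Step 2: A cycle is detected when we revisit agent 0
Step 3: The cycle is: 0 -> 0
Step 4: Cycle length = 1

1


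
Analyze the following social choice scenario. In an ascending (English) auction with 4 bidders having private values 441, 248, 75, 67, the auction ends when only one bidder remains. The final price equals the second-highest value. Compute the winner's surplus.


Step 1: Identify the highest value: 441
Step 2: Identify the second-highest value: 248
Step 3: The final price = second-highest value = 248
Step 4: Surplus = 441 - 248 = 193

193


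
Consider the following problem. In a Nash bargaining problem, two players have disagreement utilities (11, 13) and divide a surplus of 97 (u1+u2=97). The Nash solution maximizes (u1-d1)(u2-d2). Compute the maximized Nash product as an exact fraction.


Step 1: The Nash solution splits surplus symmetrically above the disagreement point
Step 2: u1 = (total + d1 - d2)/2 = (97 + 11 - 13)/2 = 95/2
Step 3: u2 = (total - d1 + d2)/2 = (97 - 11 + 13)/2 = 99/2
Step 4: Nash product = (95/2 - 11) * (99/2 - 13)
Step 5: = 73/2 * 73/2 = 5329/4

5329/4


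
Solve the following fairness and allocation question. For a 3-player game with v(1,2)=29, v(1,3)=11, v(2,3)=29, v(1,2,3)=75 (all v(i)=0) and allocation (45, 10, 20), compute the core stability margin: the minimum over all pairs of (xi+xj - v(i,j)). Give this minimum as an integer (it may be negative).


Step 1: Slack for coalition (1,2): x1+x2 - v12 = 55 - 29 = 26
Step 2: Slack for coalition (1,3): x1+x3 - v13 = 65 - 11 = 54
Step 3: Slack for coalition (2,3): x2+x3 - v23 = 30 - 29 = 1
Step 4: Minimum slack = min(26, 54, 1) = 1, attained by (2,3); no pair can gain by deviating, so the allocation is in the core

1


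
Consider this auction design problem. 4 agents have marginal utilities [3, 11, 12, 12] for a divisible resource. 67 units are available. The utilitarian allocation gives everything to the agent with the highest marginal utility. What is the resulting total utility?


Step 1: The marginal utilities are [3, 11, 12, 12]
Step 2: The highest marginal utility is 12
Step 3: All 67 units go to that agent
Step 4: Total utility = 12 * 67 = 804

804


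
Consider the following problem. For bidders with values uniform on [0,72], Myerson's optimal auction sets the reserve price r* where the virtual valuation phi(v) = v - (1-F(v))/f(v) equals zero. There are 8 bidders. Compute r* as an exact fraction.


Step 1: For U[0,72], F(v) = v/72 and f(v) = 1/72
Step 2: phi(v) = v - (1 - v/72)/(1/72) = v - (72 - v) = 2v - 72
Step 3: Set phi(r*) = 0: 2r* - 72 = 0
Step 4: r* = 72/2 = 36 (the number of bidders n = 8 does not enter)

36


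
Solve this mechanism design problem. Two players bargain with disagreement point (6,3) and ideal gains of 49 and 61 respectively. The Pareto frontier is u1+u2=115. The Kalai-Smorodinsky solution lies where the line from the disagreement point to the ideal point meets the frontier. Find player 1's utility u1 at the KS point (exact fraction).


Step 1: At the KS point, (u1-d1)/r1 = (u2-d2)/r2 = t and u1+u2 = 115
Step 2: u1 = d1 + r1*t and u2 = d2 + r2*t, so (d1 + r1*t) + (d2 + r2*t) = 115
Step 3: t = (115 - 6 - 3)/(49 + 61) = 106/110 = 53/55
Step 4: u1 = d1 + r1*t = 6 + 49 * 53/55 = 2927/55
Step 5: (Check: u2 = d2 + r2*t = 3398/55; u1+u2 = 2927/55 + 3398/55 = 115, on the frontier.)

2927/55


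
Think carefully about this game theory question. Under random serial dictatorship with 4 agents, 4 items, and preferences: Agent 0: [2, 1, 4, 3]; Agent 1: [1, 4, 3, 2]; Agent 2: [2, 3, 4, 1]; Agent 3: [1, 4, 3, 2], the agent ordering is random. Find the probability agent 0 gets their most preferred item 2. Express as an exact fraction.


Step 1: Agent 0 wants item 2
Step 2: There are 24 possible orderings of agents
Step 3: In 12 orderings, agent 0 gets item 2
Step 4: Probability = 12/24 = 1/2

1/2


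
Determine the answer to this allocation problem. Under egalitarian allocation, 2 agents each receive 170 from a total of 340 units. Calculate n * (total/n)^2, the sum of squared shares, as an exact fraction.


Step 1: Each agent's share = 340/2 = 170
Step 2: Square of each share = (170)^2 = 28900
Step 3: Sum of squares = 2 * 28900 = 57800

57800


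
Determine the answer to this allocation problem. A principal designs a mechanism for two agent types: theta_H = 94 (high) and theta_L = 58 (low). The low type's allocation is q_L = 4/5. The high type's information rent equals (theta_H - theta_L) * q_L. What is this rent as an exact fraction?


Step 1: theta_H - theta_L = 94 - 58 = 36
Step 2: Information rent = (theta_H - theta_L) * q_L
Step 3: = 36 * 4/5
Step 4: = 144/5

144/5


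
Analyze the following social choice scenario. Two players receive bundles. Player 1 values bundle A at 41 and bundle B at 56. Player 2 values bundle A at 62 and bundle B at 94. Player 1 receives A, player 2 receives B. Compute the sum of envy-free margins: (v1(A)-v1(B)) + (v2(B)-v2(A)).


Step 1: Player 1's margin = v1(A) - v1(B) = 41 - 56 = -15
Step 2: Player 2's margin = v2(B) - v2(A) = 94 - 62 = 32
Step 3: Total margin = -15 + 32 = 17

17


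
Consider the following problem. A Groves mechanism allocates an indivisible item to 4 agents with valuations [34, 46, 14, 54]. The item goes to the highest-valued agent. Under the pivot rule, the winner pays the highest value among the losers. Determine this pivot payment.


Step 1: The efficient winner is agent 3 with value 54
Step 2: Other agents' values: [34, 46, 14]
Step 3: Pivot payment = max(others) = 46
Step 4: The winner pays 46

46


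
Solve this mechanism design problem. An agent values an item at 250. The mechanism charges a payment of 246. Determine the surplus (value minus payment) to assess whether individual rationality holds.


Step 1: Surplus = value - payment = 250 - 246 = 4
Step 2: IR is satisfied (surplus >= 0)

4


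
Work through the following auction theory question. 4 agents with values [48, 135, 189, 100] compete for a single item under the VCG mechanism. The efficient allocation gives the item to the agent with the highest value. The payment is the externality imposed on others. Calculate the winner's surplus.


Step 1: The winner is the agent with the highest value: agent 2 with value 189
Step 2: Values of other agents: [48, 135, 100]
Step 3: VCG payment = max of others' values = 135
Step 4: Surplus = 189 - 135 = 54

54


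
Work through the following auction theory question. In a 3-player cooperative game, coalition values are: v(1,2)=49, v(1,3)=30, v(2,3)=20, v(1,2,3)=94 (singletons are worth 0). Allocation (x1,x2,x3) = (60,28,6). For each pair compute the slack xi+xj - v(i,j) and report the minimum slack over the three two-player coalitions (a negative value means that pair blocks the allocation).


Step 1: Slack for coalition (1,2): x1+x2 - v12 = 88 - 49 = 39
Step 2: Slack for coalition (1,3): x1+x3 - v13 = 66 - 30 = 36
Step 3: Slack for coalition (2,3): x2+x3 - v23 = 34 - 20 = 14
Step 4: Minimum slack = min(39, 36, 14) = 14, attained by (2,3); no pair can gain by deviating, so the allocation is in the core

14


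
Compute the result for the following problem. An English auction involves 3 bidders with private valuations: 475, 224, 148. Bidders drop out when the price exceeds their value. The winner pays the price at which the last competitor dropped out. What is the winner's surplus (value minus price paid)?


Step 1: Identify the highest value: 475
Step 2: Identify the second-highest value: 224
Step 3: The final price = second-highest value = 224
Step 4: Surplus = 475 - 224 = 251

251


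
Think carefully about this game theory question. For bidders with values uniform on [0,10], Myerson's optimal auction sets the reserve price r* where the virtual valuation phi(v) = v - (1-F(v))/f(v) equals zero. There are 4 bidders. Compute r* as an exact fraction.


Step 1: For U[0,10], F(v) = v/10 and f(v) = 1/10
Step 2: phi(v) = v - (1 - v/10)/(1/10) = v - (10 - v) = 2v - 10
Step 3: Set phi(r*) = 0: 2r* - 10 = 0
Step 4: r* = 10/2 = 5 (the number of bidders n = 4 does not enter)

5


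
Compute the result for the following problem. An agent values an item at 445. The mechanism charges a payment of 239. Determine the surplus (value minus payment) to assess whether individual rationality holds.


Step 1: Surplus = value - payment = 445 - 239 = 206
Step 2: IR is satisfied (surplus >= 0)

206


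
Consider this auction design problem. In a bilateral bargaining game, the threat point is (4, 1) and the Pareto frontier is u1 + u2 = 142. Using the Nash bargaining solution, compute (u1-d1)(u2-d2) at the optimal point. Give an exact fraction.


Step 1: The Nash solution splits surplus symmetrically above the disagreement point
Step 2: u1 = (total + d1 - d2)/2 = (142 + 4 - 1)/2 = 145/2
Step 3: u2 = (total - d1 + d2)/2 = (142 - 4 + 1)/2 = 139/2
Step 4: Nash product = (145/2 - 4) * (139/2 - 1)
Step 5: = 137/2 * 137/2 = 18769/4

18769/4


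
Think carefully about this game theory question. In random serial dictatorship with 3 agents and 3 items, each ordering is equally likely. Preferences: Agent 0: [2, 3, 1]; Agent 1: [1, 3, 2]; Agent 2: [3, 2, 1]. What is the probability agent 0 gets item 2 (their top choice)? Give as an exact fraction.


Step 1: Agent 0 wants item 2
Step 2: There are 6 possible orderings of agents
Step 3: In 6 orderings, agent 0 gets item 2
Step 4: Probability = 6/6 = 1

1
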